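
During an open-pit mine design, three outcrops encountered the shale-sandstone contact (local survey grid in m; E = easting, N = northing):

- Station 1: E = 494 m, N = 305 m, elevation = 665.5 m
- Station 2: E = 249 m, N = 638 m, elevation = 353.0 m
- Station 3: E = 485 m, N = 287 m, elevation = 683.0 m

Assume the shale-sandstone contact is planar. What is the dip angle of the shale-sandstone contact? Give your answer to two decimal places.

Two edge vectors: Station 1→Station 2 = (-245, 333, -312.5), Station 1→Station 3 = (-9, -18, 17.5).
Normal n = (Station 1→Station 2) × (Station 1→Station 3) = (202.5, 7100, 7407).
So ∂z/∂E = −n_x/n_z = −0.02734 and ∂z/∂N = −n_y/n_z = −0.95855.
Gradient magnitude |∇z| = √(a² + b²) = √(0.00075 + 0.91882) = 0.95894.
True dip = arctan(0.95894) = 43.80°, dipping toward N (azimuth ≈ 002°).

43.80°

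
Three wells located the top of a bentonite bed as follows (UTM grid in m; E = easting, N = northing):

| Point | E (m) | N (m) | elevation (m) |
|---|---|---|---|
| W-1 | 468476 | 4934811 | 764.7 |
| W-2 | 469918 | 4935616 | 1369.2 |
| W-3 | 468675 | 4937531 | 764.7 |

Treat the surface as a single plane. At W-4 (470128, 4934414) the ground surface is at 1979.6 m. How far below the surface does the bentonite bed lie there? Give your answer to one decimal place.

480.2 m

Let the plane be z = a·E + b·N + c.
W-2−W-1: 1442a + 805b = 604.5;  W-3−W-1: 199a + 2720b = 0.
Solving gives a = 0.437060163, b = −0.031976093.
Then c = 764.7 − a·468476 − b·4934811 = −46191.52.
At (470128, 4934414): z_contact = 205474.22 − 157783.28 − 46191.52 = 1499.42 m.
Depth below ground = 1979.6 − 1499.42 = 480.2 m.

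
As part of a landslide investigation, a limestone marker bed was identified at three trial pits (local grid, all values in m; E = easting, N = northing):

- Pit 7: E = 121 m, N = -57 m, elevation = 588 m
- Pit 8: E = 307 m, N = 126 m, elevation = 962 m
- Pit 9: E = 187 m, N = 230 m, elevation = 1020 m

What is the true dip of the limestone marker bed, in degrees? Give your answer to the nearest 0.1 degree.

Two edge vectors: Pit 7→Pit 8 = (186, 183, 374), Pit 7→Pit 9 = (66, 287, 432).
Normal n = (Pit 7→Pit 8) × (Pit 7→Pit 9) = (-28282, -55668, 41304).
So ∂z/∂E = −n_x/n_z = 0.68473 and ∂z/∂N = −n_y/n_z = 1.34776.
Gradient magnitude |∇z| = √(a² + b²) = √(0.46885 + 1.81646) = 1.51173.
True dip = arctan(1.51173) = 56.5°, dipping toward SSW (azimuth ≈ 207°).

56.5°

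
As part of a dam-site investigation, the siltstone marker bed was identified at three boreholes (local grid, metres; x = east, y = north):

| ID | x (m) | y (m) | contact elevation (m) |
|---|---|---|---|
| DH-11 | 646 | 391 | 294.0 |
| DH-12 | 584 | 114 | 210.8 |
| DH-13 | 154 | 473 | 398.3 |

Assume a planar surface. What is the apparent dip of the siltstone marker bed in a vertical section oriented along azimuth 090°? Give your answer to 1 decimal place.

Let the plane be z = a·x + b·y + c.
DH-12−DH-11: −62a − 277b = −83.2;  DH-13−DH-11: −492a + 82b = 104.3.
Solving gives a = −0.15611, b = 0.33530.
Unit vector along 090° is (sin 90°, cos 90°) = (1.0000, 0.0000).
Slope in that direction = a·(1.0000) + b·(0.0000) = −0.15611.
Apparent dip = arctan|0.15611| = 8.9° (true dip is 20.3°, so apparent ≤ true as expected).

8.9°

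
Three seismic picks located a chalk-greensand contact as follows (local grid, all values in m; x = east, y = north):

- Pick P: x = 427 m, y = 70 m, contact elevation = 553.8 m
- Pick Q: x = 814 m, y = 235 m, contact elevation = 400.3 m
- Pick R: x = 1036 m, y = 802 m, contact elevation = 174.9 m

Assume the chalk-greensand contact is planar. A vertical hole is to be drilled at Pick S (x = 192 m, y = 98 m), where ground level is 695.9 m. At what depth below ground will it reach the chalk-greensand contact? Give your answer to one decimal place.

Let the plane be z = a·x + b·y + c.
Pick Q−Pick P: 387a + 165b = −153.5;  Pick R−Pick P: 609a + 732b = −378.9.
Solving gives a = −0.272668, b = −0.290772.
Then c = 553.8 − a·427 − b·70 = 690.58.
At (192, 98): z_contact = −52.35 − 28.50 + 690.58 = 609.74 m.
Depth below ground = 695.9 − 609.74 = 86.2 m.

86.2 m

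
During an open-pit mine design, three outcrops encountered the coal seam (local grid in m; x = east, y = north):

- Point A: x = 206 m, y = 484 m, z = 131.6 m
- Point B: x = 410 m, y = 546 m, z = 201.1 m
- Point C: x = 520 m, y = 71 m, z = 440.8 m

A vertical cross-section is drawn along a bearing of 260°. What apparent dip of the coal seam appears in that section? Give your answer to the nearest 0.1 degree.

Two edge vectors: Point A→Point B = (204, 62, 69.5), Point A→Point C = (314, -413, 309.2).
Normal n = (Point A→Point B) × (Point A→Point C) = (47873.9, -41253.8, -103720).
So ∂z/∂x = −n_x/n_z = 0.46157 and ∂z/∂y = −n_y/n_z = −0.39774.
Unit vector along 260° is (sin 260°, cos 260°) = (-0.9848, -0.1736).
Slope in that direction = a·(-0.9848) + b·(-0.1736) = −0.38549.
Apparent dip = arctan|0.38549| = 21.1° (true dip is 31.4°, so apparent ≤ true as expected).

21.1°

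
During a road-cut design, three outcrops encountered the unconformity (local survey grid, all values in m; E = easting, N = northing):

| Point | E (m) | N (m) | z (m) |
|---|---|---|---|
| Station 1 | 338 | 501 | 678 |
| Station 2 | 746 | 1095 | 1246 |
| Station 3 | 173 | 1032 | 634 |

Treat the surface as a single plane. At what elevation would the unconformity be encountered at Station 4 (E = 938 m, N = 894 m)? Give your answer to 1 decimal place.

1397.6 m

Let the plane be z = a·E + b·N + c.
Station 2−Station 1: 408a + 594b = 568;  Station 3−Station 1: −165a + 531b = −44.
Solving gives a = 1.041588, b = 0.240795.
Then c = 678 − a·338 − b·501 = 205.31.
At (938, 894): z = 977.0 + 215.3 + 205.31 = 1397.6 m.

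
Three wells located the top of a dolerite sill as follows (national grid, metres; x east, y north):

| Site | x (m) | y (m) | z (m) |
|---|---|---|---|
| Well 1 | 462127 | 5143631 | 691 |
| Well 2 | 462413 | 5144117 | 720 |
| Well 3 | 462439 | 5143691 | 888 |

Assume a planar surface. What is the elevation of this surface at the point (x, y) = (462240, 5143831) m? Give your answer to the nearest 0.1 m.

699.7 m

Two edge vectors: Well 1→Well 2 = (286, 486, 29), Well 1→Well 3 = (312, 60, 197).
Normal n = (Well 1→Well 2) × (Well 1→Well 3) = (94002, -47294, -134472).
So ∂z/∂x = −n_x/n_z = 0.699045154 and ∂z/∂y = −n_y/n_z = −0.351701469.
Intercept c from Well 1: 691 − 323047.64 + 1809022.58 = 1486665.94.
At (462240, 5143831): z = 323126.6 − 1809092.9 + 1486665.94 = 699.7 m.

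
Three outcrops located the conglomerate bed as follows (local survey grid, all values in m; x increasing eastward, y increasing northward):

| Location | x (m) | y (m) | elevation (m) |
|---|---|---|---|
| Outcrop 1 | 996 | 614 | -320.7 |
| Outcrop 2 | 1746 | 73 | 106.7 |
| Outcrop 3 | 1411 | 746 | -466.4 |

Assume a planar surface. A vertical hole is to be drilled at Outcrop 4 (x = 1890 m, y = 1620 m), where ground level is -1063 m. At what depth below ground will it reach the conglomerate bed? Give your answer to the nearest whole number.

Two edge vectors: Outcrop 1→Outcrop 2 = (750, -541, 427.4), Outcrop 1→Outcrop 3 = (415, 132, -145.7).
Normal n = (Outcrop 1→Outcrop 2) × (Outcrop 1→Outcrop 3) = (22406.9, 286646, 323515).
So ∂z/∂x = −n_x/n_z = −0.06926 and ∂z/∂y = −n_y/n_z = −0.88604.
Intercept c from Outcrop 1: -320.7 + 68.98 + 544.03 = 292.31.
At (1890, 1620): z_contact = −130.9 − 1435.4 + 292.31 = -1274.0 m.
Depth below ground = -1063 − (-1274.0) = 211 m.

211 m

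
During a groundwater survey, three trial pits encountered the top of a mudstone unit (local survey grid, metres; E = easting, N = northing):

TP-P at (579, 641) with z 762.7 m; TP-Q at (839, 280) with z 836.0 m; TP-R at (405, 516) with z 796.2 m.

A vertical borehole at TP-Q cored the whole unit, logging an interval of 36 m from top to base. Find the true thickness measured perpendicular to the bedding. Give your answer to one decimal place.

35.1 m

Two edge vectors: TP-P→TP-Q = (260, -361, 73.3), TP-P→TP-R = (-174, -125, 33.5).
Normal n = (TP-P→TP-Q) × (TP-P→TP-R) = (-2931, -21464.2, -95314).
So ∂z/∂E = −n_x/n_z = −0.03075 and ∂z/∂N = −n_y/n_z = −0.22519.
|∇z| = √(a²+b²) = 0.22728, so dip δ = arctan(0.22728) = 12.80°.
True thickness = vertical thickness × cos δ = 36 × cos 12.80° = 35.1 m.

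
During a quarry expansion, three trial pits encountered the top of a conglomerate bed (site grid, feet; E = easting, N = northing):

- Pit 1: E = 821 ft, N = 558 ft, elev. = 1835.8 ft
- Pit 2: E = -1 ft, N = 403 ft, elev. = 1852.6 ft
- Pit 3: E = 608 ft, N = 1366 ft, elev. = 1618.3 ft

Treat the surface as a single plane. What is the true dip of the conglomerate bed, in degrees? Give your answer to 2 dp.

Let the plane be z = a·E + b·N + c.
Pit 2−Pit 1: −822a − 155b = 16.8;  Pit 3−Pit 1: −213a + 808b = −217.5.
Solving gives a = 0.02888, b = −0.26157.
Gradient magnitude |∇z| = √(a² + b²) = √(0.00083 + 0.06842) = 0.26316.
True dip = arctan(0.26316) = 14.74°, dipping toward N (azimuth ≈ 354°).

14.74°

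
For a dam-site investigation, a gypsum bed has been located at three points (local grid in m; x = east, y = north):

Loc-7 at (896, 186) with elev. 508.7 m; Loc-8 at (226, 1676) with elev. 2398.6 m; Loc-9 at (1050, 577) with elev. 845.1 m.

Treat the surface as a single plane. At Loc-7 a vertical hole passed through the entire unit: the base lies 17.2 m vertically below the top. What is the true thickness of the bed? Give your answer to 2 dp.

11.25 m

Let the plane be z = a·x + b·y + c.
Loc-8−Loc-7: −670a + 1490b = 1889.9;  Loc-9−Loc-7: 154a + 391b = 336.4.
Solving gives a = −0.48372, b = 1.05088.
|∇z| = √(a²+b²) = 1.15686, so dip δ = arctan(1.15686) = 49.16°.
True thickness = vertical thickness × cos δ = 17.2 × cos 49.16° = 11.25 m.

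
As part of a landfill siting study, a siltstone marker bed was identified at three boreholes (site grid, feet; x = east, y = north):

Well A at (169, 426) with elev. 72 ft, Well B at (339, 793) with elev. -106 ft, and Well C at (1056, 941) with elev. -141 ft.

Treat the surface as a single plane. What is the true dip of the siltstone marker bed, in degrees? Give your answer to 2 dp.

27.22°

Two edge vectors: Well A→Well B = (170, 367, -178), Well A→Well C = (887, 515, -213).
Normal n = (Well A→Well B) × (Well A→Well C) = (13499, -121676, -237979).
So ∂z/∂x = −n_x/n_z = 0.05672 and ∂z/∂y = −n_y/n_z = −0.51129.
Gradient magnitude |∇z| = √(a² + b²) = √(0.00322 + 0.26142) = 0.51443.
True dip = arctan(0.51443) = 27.22°, dipping toward N (azimuth ≈ 354°).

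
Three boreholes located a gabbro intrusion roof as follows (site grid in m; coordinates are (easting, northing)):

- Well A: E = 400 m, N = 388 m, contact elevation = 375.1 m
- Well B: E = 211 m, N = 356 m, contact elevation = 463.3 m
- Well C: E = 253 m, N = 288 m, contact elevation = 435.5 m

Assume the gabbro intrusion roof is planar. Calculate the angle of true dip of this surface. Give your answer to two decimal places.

Let the plane be z = a·E + b·N + c.
Well B−Well A: −189a − 32b = 88.2;  Well C−Well A: −147a − 100b = 60.4.
Solving gives a = −0.48515, b = 0.10917.
Gradient magnitude |∇z| = √(a² + b²) = √(0.23537 + 0.01192) = 0.49728.
True dip = arctan(0.49728) = 26.44°, dipping toward ESE (azimuth ≈ 103°).

26.44°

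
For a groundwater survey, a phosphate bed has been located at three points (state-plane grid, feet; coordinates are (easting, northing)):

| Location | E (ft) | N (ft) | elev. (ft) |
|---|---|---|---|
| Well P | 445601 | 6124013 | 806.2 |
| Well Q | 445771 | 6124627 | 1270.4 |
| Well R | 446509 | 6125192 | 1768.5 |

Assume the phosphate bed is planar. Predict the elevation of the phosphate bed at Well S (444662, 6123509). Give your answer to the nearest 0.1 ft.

Let the plane be z = a·E + b·N + c.
Well Q−Well P: 170a + 614b = 464.2;  Well R−Well P: 908a + 1179b = 962.3.
Solving gives a = 0.121989907, b = 0.722250351.
Then c = 806.2 − a·445601 − b·6124013 = −4476623.17.
At (444662, 6123509): z = 54244.3 + 4422706.5 − 4476623.17 = 327.6 ft.

327.6 ft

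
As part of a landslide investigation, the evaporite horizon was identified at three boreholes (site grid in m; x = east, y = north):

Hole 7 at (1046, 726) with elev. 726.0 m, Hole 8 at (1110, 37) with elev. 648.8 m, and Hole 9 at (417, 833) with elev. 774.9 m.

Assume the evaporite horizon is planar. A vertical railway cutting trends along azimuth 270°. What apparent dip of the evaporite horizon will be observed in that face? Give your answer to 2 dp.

3.41°

Let the plane be z = a·x + b·y + c.
Hole 8−Hole 7: 64a − 689b = −77.2;  Hole 9−Hole 7: −629a + 107b = 48.9.
Solving gives a = −0.05962, b = 0.10651.
Unit vector along 270° is (sin 270°, cos 270°) = (-1.0000, -0.0000).
Slope in that direction = a·(-1.0000) + b·(-0.0000) = 0.05962.
Apparent dip = arctan|0.05962| = 3.41° (true dip is 7.0°, so apparent ≤ true as expected).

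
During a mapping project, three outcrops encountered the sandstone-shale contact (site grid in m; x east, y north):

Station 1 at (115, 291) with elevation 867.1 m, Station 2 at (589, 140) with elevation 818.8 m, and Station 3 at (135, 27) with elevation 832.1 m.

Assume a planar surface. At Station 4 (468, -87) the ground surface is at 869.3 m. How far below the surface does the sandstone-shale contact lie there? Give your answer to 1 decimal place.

Two edge vectors: Station 1→Station 2 = (474, -151, -48.3), Station 1→Station 3 = (20, -264, -35).
Normal n = (Station 1→Station 2) × (Station 1→Station 3) = (-7466.2, 15624, -122116).
So ∂z/∂x = −n_x/n_z = −0.06114 and ∂z/∂y = −n_y/n_z = 0.12794.
Intercept c from Station 1: 867.1 + 7.03 − 37.23 = 836.90.
At (468, -87): z_contact = −28.61 − 11.13 + 836.90 = 797.15 m.
Depth below ground = 869.3 − 797.15 = 72.1 m.

72.1 m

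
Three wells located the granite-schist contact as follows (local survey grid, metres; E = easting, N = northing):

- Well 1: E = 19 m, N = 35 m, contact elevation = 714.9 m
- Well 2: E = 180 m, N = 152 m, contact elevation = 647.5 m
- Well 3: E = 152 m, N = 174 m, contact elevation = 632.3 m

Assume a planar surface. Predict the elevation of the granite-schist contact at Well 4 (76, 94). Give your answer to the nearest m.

680 m

Let the plane be z = a·E + b·N + c.
Well 2−Well 1: 161a + 117b = −67.4;  Well 3−Well 1: 133a + 139b = −82.6.
Solving gives a = 0.04336, b = −0.63573.
Then c = 714.9 − a·19 − b·35 = 736.33.
At (76, 94): z = 3.3 − 59.8 + 736.33 = 679.9 m.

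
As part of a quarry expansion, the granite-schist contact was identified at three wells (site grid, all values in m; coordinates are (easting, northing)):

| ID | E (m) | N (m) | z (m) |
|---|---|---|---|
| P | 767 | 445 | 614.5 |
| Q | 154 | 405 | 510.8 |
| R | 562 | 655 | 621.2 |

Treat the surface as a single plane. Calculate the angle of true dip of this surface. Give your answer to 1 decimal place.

Two edge vectors: P→Q = (-613, -40, -103.7), P→R = (-205, 210, 6.7).
Normal n = (P→Q) × (P→R) = (21509, 25365.6, -136930).
So ∂z/∂E = −n_x/n_z = 0.15708 and ∂z/∂N = −n_y/n_z = 0.18525.
Gradient magnitude |∇z| = √(a² + b²) = √(0.02467 + 0.03432) = 0.24288.
True dip = arctan(0.24288) = 13.7°, dipping toward SW (azimuth ≈ 220°).

13.7°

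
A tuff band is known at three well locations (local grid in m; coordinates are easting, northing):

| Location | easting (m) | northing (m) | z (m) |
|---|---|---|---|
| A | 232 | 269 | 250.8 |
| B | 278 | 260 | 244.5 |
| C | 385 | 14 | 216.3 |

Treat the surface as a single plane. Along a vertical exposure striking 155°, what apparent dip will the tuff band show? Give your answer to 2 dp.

6.13°

Let the plane be z = a·easting + b·northing + c.
B−A: 46a − 9b = −6.3;  C−A: 153a − 255b = −34.5.
Solving gives a = −0.12518, b = 0.06019.
Unit vector along 155° is (sin 155°, cos 155°) = (0.4226, -0.9063).
Slope in that direction = a·(0.4226) + b·(-0.9063) = −0.10745.
Apparent dip = arctan|0.10745| = 6.13° (true dip is 7.9°, so apparent ≤ true as expected).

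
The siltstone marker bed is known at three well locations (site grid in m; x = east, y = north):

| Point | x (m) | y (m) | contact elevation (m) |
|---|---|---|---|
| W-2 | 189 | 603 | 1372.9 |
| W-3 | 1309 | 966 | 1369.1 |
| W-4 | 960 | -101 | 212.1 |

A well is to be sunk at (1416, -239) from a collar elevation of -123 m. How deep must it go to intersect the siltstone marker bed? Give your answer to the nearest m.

13 m

Two edge vectors: W-2→W-3 = (1120, 363, -3.8), W-2→W-4 = (771, -704, -1160.8).
Normal n = (W-2→W-3) × (W-2→W-4) = (-424045.6, 1297166.2, -1068353).
So ∂z/∂x = −n_x/n_z = −0.39692 and ∂z/∂y = −n_y/n_z = 1.21417.
Intercept c from W-2: 1372.9 + 75.02 − 732.15 = 715.77.
At (1416, -239): z_contact = −562.0 − 290.2 + 715.77 = -136.4 m.
Depth below ground = -123 − (-136.4) = 13 m.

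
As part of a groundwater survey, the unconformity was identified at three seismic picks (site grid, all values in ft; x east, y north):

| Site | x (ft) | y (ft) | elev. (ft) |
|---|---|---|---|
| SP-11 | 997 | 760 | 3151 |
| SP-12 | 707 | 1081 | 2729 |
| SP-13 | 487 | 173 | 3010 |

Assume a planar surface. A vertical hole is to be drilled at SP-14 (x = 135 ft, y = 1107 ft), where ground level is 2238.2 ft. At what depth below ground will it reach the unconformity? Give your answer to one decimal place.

Two edge vectors: SP-11→SP-12 = (-290, 321, -422), SP-11→SP-13 = (-510, -587, -141).
Normal n = (SP-11→SP-12) × (SP-11→SP-13) = (-292975, 174330, 333940).
So ∂z/∂x = −n_x/n_z = 0.877328 and ∂z/∂y = −n_y/n_z = −0.522040.
Intercept c from SP-11: 3151 − 874.70 + 396.75 = 2673.05.
At (135, 1107): z_contact = 118.44 − 577.90 + 2673.05 = 2213.60 ft.
Depth below ground = 2238.2 − 2213.60 = 24.6 ft.

24.6 ft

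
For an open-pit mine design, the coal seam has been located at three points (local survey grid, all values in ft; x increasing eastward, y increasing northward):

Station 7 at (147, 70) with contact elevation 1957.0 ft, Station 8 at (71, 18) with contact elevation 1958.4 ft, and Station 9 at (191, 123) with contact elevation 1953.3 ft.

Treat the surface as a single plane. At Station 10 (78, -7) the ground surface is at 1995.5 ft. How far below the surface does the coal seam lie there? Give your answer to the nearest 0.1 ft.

33.5 ft

Two edge vectors: Station 7→Station 8 = (-76, -52, 1.4), Station 7→Station 9 = (44, 53, -3.7).
Normal n = (Station 7→Station 8) × (Station 7→Station 9) = (118.2, -219.6, -1740).
So ∂z/∂x = −n_x/n_z = 0.06793 and ∂z/∂y = −n_y/n_z = −0.12621.
Intercept c from Station 7: 1957 − 9.99 + 8.83 = 1955.85.
At (78, -7): z_contact = 5.30 + 0.88 + 1955.85 = 1962.03 ft.
Depth below ground = 1995.5 − 1962.03 = 33.5 ft.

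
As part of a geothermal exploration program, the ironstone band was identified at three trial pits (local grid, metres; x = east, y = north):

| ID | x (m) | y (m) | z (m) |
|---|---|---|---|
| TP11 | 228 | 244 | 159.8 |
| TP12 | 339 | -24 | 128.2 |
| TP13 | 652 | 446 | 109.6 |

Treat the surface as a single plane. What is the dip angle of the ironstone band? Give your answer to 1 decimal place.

8.9°

Let the plane be z = a·x + b·y + c.
TP12−TP11: 111a − 268b = −31.6;  TP13−TP11: 424a + 202b = −50.2.
Solving gives a = −0.14580, b = 0.05752.
Gradient magnitude |∇z| = √(a² + b²) = √(0.02126 + 0.00331) = 0.15674.
True dip = arctan(0.15674) = 8.9°, dipping toward ESE (azimuth ≈ 112°).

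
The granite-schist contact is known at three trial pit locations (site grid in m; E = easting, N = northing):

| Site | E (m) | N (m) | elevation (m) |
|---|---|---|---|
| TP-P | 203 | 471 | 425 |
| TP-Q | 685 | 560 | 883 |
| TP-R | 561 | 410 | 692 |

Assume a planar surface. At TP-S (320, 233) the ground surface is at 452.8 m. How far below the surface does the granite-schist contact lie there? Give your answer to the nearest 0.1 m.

Two edge vectors: TP-P→TP-Q = (482, 89, 458), TP-P→TP-R = (358, -61, 267).
Normal n = (TP-P→TP-Q) × (TP-P→TP-R) = (51701, 35270, -61264).
So ∂z/∂E = −n_x/n_z = 0.84391 and ∂z/∂N = −n_y/n_z = 0.57571.
Intercept c from TP-P: 425 − 171.31 − 271.16 = −17.47.
At (320, 233): z_contact = 270.05 + 134.14 − 17.47 = 386.72 m.
Depth below ground = 452.8 − 386.72 = 66.1 m.

66.1 m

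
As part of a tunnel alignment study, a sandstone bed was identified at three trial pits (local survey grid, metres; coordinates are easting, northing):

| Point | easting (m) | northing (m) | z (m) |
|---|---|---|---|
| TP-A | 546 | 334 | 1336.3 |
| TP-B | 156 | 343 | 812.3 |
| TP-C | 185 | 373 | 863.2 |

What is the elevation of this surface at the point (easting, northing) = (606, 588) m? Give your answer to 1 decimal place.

1516.3 m

Let the plane be z = a·easting + b·northing + c.
TP-B−TP-A: −390a + 9b = −524;  TP-C−TP-A: −361a + 39b = −473.1.
Solving gives a = 1.35257, b = 0.38918.
Then c = 1336.3 − a·546 − b·334 = 467.81.
At (606, 588): z = 819.7 + 228.8 + 467.81 = 1516.3 m.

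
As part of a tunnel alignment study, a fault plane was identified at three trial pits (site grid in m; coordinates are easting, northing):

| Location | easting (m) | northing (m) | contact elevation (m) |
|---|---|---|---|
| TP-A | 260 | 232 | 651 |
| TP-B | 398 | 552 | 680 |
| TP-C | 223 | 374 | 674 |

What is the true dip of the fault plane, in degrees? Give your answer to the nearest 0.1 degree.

9.6°

Two edge vectors: TP-A→TP-B = (138, 320, 29), TP-A→TP-C = (-37, 142, 23).
Normal n = (TP-A→TP-B) × (TP-A→TP-C) = (3242, -4247, 31436).
So ∂z/∂easting = −n_x/n_z = −0.10313 and ∂z/∂northing = −n_y/n_z = 0.13510.
Gradient magnitude |∇z| = √(a² + b²) = √(0.01064 + 0.01825) = 0.16996.
True dip = arctan(0.16996) = 9.6°, dipping toward SE (azimuth ≈ 143°).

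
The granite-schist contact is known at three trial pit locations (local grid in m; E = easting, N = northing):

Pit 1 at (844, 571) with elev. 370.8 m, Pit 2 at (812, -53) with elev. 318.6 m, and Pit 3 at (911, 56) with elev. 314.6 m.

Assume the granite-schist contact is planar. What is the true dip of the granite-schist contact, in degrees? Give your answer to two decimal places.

Two edge vectors: Pit 1→Pit 2 = (-32, -624, -52.2), Pit 1→Pit 3 = (67, -515, -56.2).
Normal n = (Pit 1→Pit 2) × (Pit 1→Pit 3) = (8185.8, -5295.8, 58288).
So ∂z/∂E = −n_x/n_z = −0.14044 and ∂z/∂N = −n_y/n_z = 0.09086.
Gradient magnitude |∇z| = √(a² + b²) = √(0.01972 + 0.00825) = 0.16726.
True dip = arctan(0.16726) = 9.50°, dipping toward ESE (azimuth ≈ 123°).

9.50°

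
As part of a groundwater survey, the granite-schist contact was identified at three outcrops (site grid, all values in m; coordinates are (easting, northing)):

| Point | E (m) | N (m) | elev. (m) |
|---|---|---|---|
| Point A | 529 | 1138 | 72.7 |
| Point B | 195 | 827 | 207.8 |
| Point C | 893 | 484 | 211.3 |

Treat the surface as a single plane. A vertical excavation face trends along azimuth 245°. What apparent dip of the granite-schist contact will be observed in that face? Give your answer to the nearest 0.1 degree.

13.8°

Let the plane be z = a·E + b·N + c.
Point B−Point A: −334a − 311b = 135.1;  Point C−Point A: 364a − 654b = 138.6.
Solving gives a = −0.13645, b = −0.28787.
Unit vector along 245° is (sin 245°, cos 245°) = (-0.9063, -0.4226).
Slope in that direction = a·(-0.9063) + b·(-0.4226) = 0.24532.
Apparent dip = arctan|0.24532| = 13.8° (true dip is 17.7°, so apparent ≤ true as expected).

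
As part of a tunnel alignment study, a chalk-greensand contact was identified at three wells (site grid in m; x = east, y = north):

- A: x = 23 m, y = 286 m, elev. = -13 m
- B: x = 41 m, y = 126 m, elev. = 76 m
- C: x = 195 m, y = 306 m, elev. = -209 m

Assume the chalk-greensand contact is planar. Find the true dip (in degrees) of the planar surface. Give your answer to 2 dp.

Let the plane be z = a·x + b·y + c.
B−A: 18a − 160b = 89;  C−A: 172a + 20b = −196.
Solving gives a = −1.06098, b = −0.67561.
Gradient magnitude |∇z| = √(a² + b²) = √(1.12567 + 0.45645) = 1.25782.
True dip = arctan(1.25782) = 51.51°, dipping toward ENE (azimuth ≈ 058°).

51.51°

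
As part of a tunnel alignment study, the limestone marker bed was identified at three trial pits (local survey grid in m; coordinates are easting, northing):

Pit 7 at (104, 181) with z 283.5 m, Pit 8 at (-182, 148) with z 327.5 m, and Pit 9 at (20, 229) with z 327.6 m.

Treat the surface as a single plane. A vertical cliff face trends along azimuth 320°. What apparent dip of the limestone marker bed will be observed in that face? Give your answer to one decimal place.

28.9°

Let the plane be z = a·easting + b·northing + c.
Pit 8−Pit 7: −286a − 33b = 44;  Pit 9−Pit 7: −84a + 48b = 44.1.
Solving gives a = −0.21620, b = 0.54040.
Unit vector along 320° is (sin 320°, cos 320°) = (-0.6428, 0.7660).
Slope in that direction = a·(-0.6428) + b·(0.7660) = 0.55294.
Apparent dip = arctan|0.55294| = 28.9° (true dip is 30.2°, so apparent ≤ true as expected).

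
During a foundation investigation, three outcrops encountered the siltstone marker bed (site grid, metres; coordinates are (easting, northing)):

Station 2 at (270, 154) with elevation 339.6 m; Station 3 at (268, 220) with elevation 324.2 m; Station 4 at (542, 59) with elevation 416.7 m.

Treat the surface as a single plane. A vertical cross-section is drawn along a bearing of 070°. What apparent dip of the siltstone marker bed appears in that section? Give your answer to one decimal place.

6.5°

Two edge vectors: Station 2→Station 3 = (-2, 66, -15.4), Station 2→Station 4 = (272, -95, 77.1).
Normal n = (Station 2→Station 3) × (Station 2→Station 4) = (3625.6, -4034.6, -17762).
So ∂z/∂E = −n_x/n_z = 0.20412 and ∂z/∂N = −n_y/n_z = −0.22715.
Unit vector along 070° is (sin 70°, cos 70°) = (0.9397, 0.3420).
Slope in that direction = a·(0.9397) + b·(0.3420) = 0.11412.
Apparent dip = arctan|0.11412| = 6.5° (true dip is 17.0°, so apparent ≤ true as expected).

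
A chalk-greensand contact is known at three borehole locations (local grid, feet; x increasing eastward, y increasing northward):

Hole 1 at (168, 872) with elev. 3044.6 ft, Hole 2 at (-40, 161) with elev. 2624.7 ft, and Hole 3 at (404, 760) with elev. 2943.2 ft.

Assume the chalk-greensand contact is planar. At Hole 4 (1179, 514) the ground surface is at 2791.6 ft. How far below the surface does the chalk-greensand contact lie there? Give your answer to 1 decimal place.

104.8 ft

Two edge vectors: Hole 1→Hole 2 = (-208, -711, -419.9), Hole 1→Hole 3 = (236, -112, -101.4).
Normal n = (Hole 1→Hole 2) × (Hole 1→Hole 3) = (25066.6, -120187.6, 191092).
So ∂z/∂x = −n_x/n_z = −0.131176 and ∂z/∂y = −n_y/n_z = 0.628951.
Intercept c from Hole 1: 3044.6 + 22.04 − 548.45 = 2518.19.
At (1179, 514): z_contact = −154.66 + 323.28 + 2518.19 = 2686.82 ft.
Depth below ground = 2791.6 − 2686.82 = 104.8 ft.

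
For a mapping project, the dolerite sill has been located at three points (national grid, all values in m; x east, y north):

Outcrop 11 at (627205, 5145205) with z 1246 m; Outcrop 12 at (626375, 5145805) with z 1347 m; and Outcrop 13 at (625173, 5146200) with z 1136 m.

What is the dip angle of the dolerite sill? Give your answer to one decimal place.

Two edge vectors: Outcrop 11→Outcrop 12 = (-830, 600, 101), Outcrop 11→Outcrop 13 = (-2032, 995, -110).
Normal n = (Outcrop 11→Outcrop 12) × (Outcrop 11→Outcrop 13) = (-166495, -296532, 393350).
So ∂z/∂x = −n_x/n_z = 0.42327 and ∂z/∂y = −n_y/n_z = 0.75386.
Gradient magnitude |∇z| = √(a² + b²) = √(0.17916 + 0.56831) = 0.86456.
True dip = arctan(0.86456) = 40.8°, dipping toward SSW (azimuth ≈ 209°).

40.8°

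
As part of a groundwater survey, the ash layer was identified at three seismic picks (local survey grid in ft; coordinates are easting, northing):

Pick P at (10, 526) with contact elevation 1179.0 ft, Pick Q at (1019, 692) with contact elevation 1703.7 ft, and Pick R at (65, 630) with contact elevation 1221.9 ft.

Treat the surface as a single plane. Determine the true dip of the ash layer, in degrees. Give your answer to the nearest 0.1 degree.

27.4°

Let the plane be z = a·easting + b·northing + c.
Pick Q−Pick P: 1009a + 166b = 524.7;  Pick R−Pick P: 55a + 104b = 42.9.
Solving gives a = 0.49524, b = 0.15059.
Gradient magnitude |∇z| = √(a² + b²) = √(0.24527 + 0.02268) = 0.51763.
True dip = arctan(0.51763) = 27.4°, dipping toward WSW (azimuth ≈ 253°).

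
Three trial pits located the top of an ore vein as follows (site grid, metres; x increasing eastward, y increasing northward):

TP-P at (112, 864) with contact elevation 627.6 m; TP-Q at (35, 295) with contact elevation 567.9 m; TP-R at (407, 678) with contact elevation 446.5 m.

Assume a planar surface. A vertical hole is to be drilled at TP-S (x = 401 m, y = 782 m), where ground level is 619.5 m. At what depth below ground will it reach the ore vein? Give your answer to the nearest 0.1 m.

152.0 m

Let the plane be z = a·x + b·y + c.
TP-Q−TP-P: −77a − 569b = −59.7;  TP-R−TP-P: 295a − 186b = −181.1.
Solving gives a = −0.50468, b = 0.17322.
Then c = 627.6 − a·112 − b·864 = 534.46.
At (401, 782): z_contact = −202.38 + 135.46 + 534.46 = 467.54 m.
Depth below ground = 619.5 − 467.54 = 152.0 m.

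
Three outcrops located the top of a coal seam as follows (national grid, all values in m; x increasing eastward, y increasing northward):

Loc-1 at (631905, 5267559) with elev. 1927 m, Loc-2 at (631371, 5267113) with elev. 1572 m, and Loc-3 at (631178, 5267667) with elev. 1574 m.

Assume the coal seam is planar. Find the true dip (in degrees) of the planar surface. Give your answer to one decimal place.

Two edge vectors: Loc-1→Loc-2 = (-534, -446, -355), Loc-1→Loc-3 = (-727, 108, -353).
Normal n = (Loc-1→Loc-2) × (Loc-1→Loc-3) = (195778, 69583, -381914).
So ∂z/∂x = −n_x/n_z = 0.51262 and ∂z/∂y = −n_y/n_z = 0.18220.
Gradient magnitude |∇z| = √(a² + b²) = √(0.26278 + 0.03320) = 0.54404.
True dip = arctan(0.54404) = 28.5°, dipping toward WSW (azimuth ≈ 250°).

28.5°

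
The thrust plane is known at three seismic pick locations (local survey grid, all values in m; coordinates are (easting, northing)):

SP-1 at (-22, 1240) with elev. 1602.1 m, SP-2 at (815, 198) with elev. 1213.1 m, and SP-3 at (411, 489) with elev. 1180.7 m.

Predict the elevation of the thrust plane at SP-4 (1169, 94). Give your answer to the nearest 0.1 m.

Let the plane be z = a·E + b·N + c.
SP-2−SP-1: 837a − 1042b = −389;  SP-3−SP-1: 433a − 751b = −421.4.
Solving gives a = 0.828405, b = 1.038747.
Then c = 1602.1 − a·-22 − b·1240 = 332.28.
At (1169, 94): z = 968.4 + 97.6 + 332.28 = 1398.3 m.

1398.3 m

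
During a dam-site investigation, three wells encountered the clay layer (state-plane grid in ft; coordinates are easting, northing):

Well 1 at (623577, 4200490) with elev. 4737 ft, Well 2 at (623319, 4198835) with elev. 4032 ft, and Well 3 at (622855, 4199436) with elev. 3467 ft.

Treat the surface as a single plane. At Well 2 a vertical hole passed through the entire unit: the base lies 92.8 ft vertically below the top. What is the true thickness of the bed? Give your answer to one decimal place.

51.8 ft

Let the plane be z = a·easting + b·northing + c.
Well 2−Well 1: −258a − 1655b = −705;  Well 3−Well 1: −722a − 1054b = −1270.
Solving gives a = 1.47217, b = 0.19648.
|∇z| = √(a²+b²) = 1.48522, so dip δ = arctan(1.48522) = 56.05°.
True thickness = vertical thickness × cos δ = 92.8 × cos 56.05° = 51.8 ft.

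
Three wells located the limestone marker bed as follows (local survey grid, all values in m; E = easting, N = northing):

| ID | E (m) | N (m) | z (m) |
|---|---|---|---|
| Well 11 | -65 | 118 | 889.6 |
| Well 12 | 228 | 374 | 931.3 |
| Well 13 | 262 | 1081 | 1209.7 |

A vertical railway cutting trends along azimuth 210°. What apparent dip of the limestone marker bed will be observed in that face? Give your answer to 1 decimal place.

13.7°

Let the plane be z = a·E + b·N + c.
Well 12−Well 11: 293a + 256b = 41.7;  Well 13−Well 11: 327a + 963b = 320.1.
Solving gives a = −0.21058, b = 0.40390.
Unit vector along 210° is (sin 210°, cos 210°) = (-0.5000, -0.8660).
Slope in that direction = a·(-0.5000) + b·(-0.8660) = −0.24450.
Apparent dip = arctan|0.24450| = 13.7° (true dip is 24.5°, so apparent ≤ true as expected).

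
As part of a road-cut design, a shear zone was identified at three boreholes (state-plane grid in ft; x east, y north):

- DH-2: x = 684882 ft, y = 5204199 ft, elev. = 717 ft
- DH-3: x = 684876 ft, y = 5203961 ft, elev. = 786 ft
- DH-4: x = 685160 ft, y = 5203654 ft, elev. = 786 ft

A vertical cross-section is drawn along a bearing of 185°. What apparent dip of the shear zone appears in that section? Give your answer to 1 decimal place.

Let the plane be z = a·x + b·y + c.
DH-3−DH-2: −6a − 238b = 69;  DH-4−DH-2: 278a − 545b = 69.
Solving gives a = −0.30508, b = −0.28222.
Unit vector along 185° is (sin 185°, cos 185°) = (-0.0872, -0.9962).
Slope in that direction = a·(-0.0872) + b·(-0.9962) = 0.30774.
Apparent dip = arctan|0.30774| = 17.1° (true dip is 22.6°, so apparent ≤ true as expected).

17.1°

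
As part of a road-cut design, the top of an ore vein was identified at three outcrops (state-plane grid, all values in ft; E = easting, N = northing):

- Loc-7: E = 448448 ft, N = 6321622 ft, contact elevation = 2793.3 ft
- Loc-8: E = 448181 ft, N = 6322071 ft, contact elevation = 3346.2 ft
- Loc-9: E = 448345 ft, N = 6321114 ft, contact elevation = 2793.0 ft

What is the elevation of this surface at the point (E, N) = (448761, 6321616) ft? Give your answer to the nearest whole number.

Two edge vectors: Loc-7→Loc-8 = (-267, 449, 552.9), Loc-7→Loc-9 = (-103, -508, -0.3).
Normal n = (Loc-7→Loc-8) × (Loc-7→Loc-9) = (280738.5, -57028.8, 181883).
So ∂z/∂E = −n_x/n_z = −1.54351149 and ∂z/∂N = −n_y/n_z = 0.31354662.
Intercept c from Loc-7: 2793.3 + 692184.64 − 1982123.21 = −1287145.28.
At (448761, 6321616): z = −692667.8 + 1982121.3 − 1287145.28 = 2308.3 ft.

2308 ft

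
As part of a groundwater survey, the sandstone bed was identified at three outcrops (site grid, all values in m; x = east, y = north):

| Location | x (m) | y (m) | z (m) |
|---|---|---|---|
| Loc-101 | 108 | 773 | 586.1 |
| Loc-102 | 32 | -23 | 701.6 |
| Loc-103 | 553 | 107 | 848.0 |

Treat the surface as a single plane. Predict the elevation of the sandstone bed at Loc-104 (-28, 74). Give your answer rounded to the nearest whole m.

665 m

Let the plane be z = a·x + b·y + c.
Loc-102−Loc-101: −76a − 796b = 115.5;  Loc-103−Loc-101: 445a − 666b = 261.9.
Solving gives a = 0.32494, b = −0.17613.
Then c = 586.1 − a·108 − b·773 = 687.15.
At (-28, 74): z = −9.1 − 13.0 + 687.15 = 665.0 m.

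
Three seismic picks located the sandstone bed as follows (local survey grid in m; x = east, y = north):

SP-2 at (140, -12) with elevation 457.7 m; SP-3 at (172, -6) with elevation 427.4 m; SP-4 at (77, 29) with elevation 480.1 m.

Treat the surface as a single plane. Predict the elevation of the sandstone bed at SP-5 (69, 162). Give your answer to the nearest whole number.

Let the plane be z = a·x + b·y + c.
SP-3−SP-2: 32a + 6b = −30.3;  SP-4−SP-2: −63a + 41b = 22.4.
Solving gives a = −0.81462, b = −0.70538.
Then c = 457.7 − a·140 − b·-12 = 563.28.
At (69, 162): z = −56.2 − 114.3 + 563.28 = 392.8 m.

393 m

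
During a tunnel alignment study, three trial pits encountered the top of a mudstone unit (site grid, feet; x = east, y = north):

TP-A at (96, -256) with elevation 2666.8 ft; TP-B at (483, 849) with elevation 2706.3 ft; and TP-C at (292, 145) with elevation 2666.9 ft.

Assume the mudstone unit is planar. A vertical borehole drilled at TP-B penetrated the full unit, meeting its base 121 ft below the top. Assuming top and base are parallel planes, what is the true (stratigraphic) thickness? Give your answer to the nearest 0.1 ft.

116.4 ft

Let the plane be z = a·x + b·y + c.
TP-B−TP-A: 387a + 1105b = 39.5;  TP-C−TP-A: 196a + 401b = 0.1.
Solving gives a = −0.25620, b = 0.12548.
|∇z| = √(a²+b²) = 0.28528, so dip δ = arctan(0.28528) = 15.92°.
True thickness = vertical thickness × cos δ = 121 × cos 15.92° = 116.4 ft.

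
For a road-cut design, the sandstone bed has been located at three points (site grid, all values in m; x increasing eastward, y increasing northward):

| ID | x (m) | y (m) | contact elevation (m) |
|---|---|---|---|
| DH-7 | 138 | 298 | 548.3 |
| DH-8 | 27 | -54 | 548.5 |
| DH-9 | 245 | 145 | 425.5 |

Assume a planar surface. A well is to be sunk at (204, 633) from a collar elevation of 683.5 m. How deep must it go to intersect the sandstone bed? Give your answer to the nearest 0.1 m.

104.0 m

Let the plane be z = a·x + b·y + c.
DH-8−DH-7: −111a − 352b = 0.2;  DH-9−DH-7: 107a − 153b = −122.8.
Solving gives a = −0.79156, b = 0.24904.
Then c = 548.3 − a·138 − b·298 = 583.32.
At (204, 633): z_contact = −161.48 + 157.64 + 583.32 = 579.49 m.
Depth below ground = 683.5 − 579.49 = 104.0 m.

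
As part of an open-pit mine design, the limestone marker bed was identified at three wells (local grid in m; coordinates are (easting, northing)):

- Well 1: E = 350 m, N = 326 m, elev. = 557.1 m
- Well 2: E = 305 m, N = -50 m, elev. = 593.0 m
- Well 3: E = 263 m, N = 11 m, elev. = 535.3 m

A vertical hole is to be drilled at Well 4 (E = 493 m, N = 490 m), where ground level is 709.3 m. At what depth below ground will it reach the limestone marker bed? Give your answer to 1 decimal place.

Two edge vectors: Well 1→Well 2 = (-45, -376, 35.9), Well 1→Well 3 = (-87, -315, -21.8).
Normal n = (Well 1→Well 2) × (Well 1→Well 3) = (19505.3, -4104.3, -18537).
So ∂z/∂E = −n_x/n_z = 1.05224 and ∂z/∂N = −n_y/n_z = −0.22141.
Intercept c from Well 1: 557.1 − 368.28 + 72.18 = 261.00.
At (493, 490): z_contact = 518.75 − 108.49 + 261.00 = 671.26 m.
Depth below ground = 709.3 − 671.26 = 38.0 m.

38.0 m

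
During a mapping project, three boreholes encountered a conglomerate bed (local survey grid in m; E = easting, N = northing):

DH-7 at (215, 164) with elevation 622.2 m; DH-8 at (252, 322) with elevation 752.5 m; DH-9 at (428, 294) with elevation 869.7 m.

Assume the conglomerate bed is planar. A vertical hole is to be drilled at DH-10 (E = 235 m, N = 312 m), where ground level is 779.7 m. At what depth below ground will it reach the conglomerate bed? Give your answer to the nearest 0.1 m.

Two edge vectors: DH-7→DH-8 = (37, 158, 130.3), DH-7→DH-9 = (213, 130, 247.5).
Normal n = (DH-7→DH-8) × (DH-7→DH-9) = (22166, 18596.4, -28844).
So ∂z/∂E = −n_x/n_z = 0.76848 and ∂z/∂N = −n_y/n_z = 0.64472.
Intercept c from DH-7: 622.2 − 165.22 − 105.73 = 351.24.
At (235, 312): z_contact = 180.59 + 201.15 + 351.24 = 732.99 m.
Depth below ground = 779.7 − 732.99 = 46.7 m.

46.7 m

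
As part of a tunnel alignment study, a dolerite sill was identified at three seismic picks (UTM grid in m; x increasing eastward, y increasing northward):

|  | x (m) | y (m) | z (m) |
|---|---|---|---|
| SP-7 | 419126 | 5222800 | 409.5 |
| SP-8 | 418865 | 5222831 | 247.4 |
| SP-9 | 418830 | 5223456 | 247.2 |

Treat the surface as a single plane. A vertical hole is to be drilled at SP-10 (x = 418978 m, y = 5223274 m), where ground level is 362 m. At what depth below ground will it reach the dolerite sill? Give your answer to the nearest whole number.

29 m

Two edge vectors: SP-7→SP-8 = (-261, 31, -162.1), SP-7→SP-9 = (-296, 656, -162.3).
Normal n = (SP-7→SP-8) × (SP-7→SP-9) = (101306.3, 5621.3, -162040).
So ∂z/∂x = −n_x/n_z = 0.62519316 and ∂z/∂y = −n_y/n_z = 0.03469082.
Intercept c from SP-7: 409.5 − 262034.71 − 181183.20 = −442808.41.
At (418978, 5223274): z_contact = 261942.2 + 181199.6 − 442808.41 = 333.4 m.
Depth below ground = 362 − 333.4 = 29 m.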